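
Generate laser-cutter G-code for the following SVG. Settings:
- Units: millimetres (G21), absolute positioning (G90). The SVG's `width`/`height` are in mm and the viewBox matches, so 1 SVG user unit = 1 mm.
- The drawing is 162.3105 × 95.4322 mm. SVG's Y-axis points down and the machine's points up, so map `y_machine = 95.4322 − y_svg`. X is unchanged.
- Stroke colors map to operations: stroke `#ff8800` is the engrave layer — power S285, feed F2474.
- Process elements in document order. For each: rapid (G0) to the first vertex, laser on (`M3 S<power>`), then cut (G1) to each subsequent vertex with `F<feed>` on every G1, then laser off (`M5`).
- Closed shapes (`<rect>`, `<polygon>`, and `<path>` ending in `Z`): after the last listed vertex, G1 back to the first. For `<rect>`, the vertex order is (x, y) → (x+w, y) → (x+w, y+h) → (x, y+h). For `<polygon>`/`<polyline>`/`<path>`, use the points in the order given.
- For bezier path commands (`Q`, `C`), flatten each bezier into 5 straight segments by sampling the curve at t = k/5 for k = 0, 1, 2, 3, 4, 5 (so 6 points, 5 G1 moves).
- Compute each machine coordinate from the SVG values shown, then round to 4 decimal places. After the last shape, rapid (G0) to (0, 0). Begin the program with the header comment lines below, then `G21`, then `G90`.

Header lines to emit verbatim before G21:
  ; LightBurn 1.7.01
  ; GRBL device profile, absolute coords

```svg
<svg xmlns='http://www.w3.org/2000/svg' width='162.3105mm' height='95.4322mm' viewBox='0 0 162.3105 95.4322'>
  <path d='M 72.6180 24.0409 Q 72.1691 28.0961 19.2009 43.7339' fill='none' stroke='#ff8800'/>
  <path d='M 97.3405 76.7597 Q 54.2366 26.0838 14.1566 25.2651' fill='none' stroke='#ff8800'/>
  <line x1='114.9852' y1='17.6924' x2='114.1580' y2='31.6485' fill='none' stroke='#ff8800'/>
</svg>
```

; LightBurn 1.7.01
; GRBL device profile, absolute coords
G21
G90
G0 X72.6180 Y71.3913
M3 S285
G1 X70.3377 Y69.3059 F2474
G1 X63.8558 Y66.2939 F2474
G1 X53.1724 Y62.3553 F2474
G1 X38.2874 Y57.4901 F2474
G1 X19.2009 Y51.6983 F2474
M5
G0 X97.3405 Y18.6725
M3 S285
G1 X80.2199 Y36.9486 F2474
G1 X63.3412 Y51.2361 F2474
G1 X46.7044 Y61.5350 F2474
G1 X30.3096 Y67.8453 F2474
G1 X14.1566 Y70.1671 F2474
M5
G0 X114.9852 Y77.7398
M3 S285
G1 X114.1580 Y63.7837 F2474
M5
G0 X0.0000 Y0.0000

viewBox `0 0 162.3105 95.4322` with mm width/height → 1 unit = 1 mm. Flip: y_m = 95.4322 − y_svg.

**Shape 1** — `<path>` quadratic bezier, stroke `#ff8800` → engrave (S285, F2474). Control points (SVG): P0=(72.6180,24.0409), P1=(72.1691,28.0961), P2=(19.2009,43.7339); sampled at t=k/5. Machine vertices: (72.6180,71.3913) → (70.3377,69.3059) → (63.8558,66.2939) → (53.1724,62.3553) → (38.2874,57.4901) → (19.2009,51.6983). Open path.

**Shape 2** — `<path>` quadratic bezier, stroke `#ff8800` → engrave (S285, F2474). Control points (SVG): P0=(97.3405,76.7597), P1=(54.2366,26.0838), P2=(14.1566,25.2651); sampled at t=k/5. Machine vertices: (97.3405,18.6725) → (80.2199,36.9486) → (63.3412,51.2361) → (46.7044,61.5350) → (30.3096,67.8453) → (14.1566,70.1671). Open path.

**Shape 3** — `<line>` line segment, stroke `#ff8800` → engrave (S285, F2474). Machine vertices: (114.9852,77.7398) → (114.1580,63.7837). Open path.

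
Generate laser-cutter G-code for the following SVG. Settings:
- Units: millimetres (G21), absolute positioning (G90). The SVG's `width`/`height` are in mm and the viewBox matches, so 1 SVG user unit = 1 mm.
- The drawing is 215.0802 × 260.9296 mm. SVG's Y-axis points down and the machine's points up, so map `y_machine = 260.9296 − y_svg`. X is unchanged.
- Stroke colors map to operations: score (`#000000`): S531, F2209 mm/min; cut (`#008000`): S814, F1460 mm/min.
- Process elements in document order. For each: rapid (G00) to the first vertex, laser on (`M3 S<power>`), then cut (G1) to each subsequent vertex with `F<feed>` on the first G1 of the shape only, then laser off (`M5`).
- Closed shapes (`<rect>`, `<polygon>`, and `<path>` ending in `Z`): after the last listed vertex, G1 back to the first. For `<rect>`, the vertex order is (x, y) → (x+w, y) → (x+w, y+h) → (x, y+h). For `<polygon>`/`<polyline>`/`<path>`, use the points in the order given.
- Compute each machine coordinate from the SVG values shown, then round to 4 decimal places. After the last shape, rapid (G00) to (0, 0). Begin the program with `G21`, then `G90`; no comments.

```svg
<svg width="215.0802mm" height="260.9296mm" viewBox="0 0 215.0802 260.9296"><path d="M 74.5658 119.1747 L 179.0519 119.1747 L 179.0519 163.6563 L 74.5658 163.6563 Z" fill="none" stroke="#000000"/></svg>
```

Since the viewBox matches the mm dimensions, user units are millimetres directly. The only transform is the Y-flip y_m = 260.9296 − y_svg.

Shape 1 is a rectangle drawn with `<path>`. Its stroke #000000 means score at S531, F2209. After flipping Y the toolpath is (74.5658,141.7549) → (179.0519,141.7549) → (179.0519,97.2733) → (74.5658,97.2733) → (74.5658,141.7549), returning to the start.

G21
G90
G00 X74.5658 Y141.7549
M3 S531
G1 X179.0519 Y141.7549 F2209
G1 X179.0519 Y97.2733
G1 X74.5658 Y97.2733
G1 X74.5658 Y141.7549
M5
G00 X0.0000 Y0.0000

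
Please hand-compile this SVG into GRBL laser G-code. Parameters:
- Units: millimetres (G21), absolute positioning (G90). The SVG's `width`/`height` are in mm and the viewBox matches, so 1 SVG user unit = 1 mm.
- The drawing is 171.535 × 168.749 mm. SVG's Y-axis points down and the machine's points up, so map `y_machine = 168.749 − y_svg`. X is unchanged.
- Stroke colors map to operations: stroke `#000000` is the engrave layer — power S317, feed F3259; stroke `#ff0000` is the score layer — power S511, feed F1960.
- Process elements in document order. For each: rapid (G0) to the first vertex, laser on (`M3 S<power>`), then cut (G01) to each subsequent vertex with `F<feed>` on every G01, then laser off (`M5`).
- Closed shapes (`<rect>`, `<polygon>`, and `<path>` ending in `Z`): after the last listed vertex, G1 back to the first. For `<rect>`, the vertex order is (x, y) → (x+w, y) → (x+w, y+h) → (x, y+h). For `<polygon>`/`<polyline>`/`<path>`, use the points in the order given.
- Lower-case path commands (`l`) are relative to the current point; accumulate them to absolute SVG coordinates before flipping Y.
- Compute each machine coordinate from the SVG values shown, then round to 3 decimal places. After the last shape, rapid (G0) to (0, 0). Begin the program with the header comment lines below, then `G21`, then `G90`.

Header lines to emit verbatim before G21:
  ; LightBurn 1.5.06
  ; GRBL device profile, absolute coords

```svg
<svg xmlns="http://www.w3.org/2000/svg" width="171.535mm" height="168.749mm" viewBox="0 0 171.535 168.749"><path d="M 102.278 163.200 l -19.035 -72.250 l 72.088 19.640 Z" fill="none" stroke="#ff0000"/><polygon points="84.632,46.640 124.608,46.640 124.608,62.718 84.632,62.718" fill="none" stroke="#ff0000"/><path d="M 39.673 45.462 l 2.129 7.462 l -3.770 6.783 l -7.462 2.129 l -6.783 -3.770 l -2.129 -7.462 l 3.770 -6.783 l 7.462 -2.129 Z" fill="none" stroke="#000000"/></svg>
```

1 u = 1 mm; y_m = 168.749 − y.

[1] `<path>` regular polygon, #ff0000→score S511 F1960: (102.278,5.549) → (83.243,77.799) → (155.331,58.159) → (102.278,5.549) (closed)

[2] `<polygon>` rectangle, #ff0000→score S511 F1960: (84.632,122.109) → (124.608,122.109) → (124.608,106.031) → (84.632,106.031) → (84.632,122.109) (closed)

[3] `<path>` regular polygon, #000000→engrave S317 F3259: (39.673,123.287) → (41.802,115.825) → (38.032,109.042) → (30.570,106.913) → (23.787,110.683) → (21.658,118.145) → (25.428,124.928) → (32.890,127.057) → (39.673,123.287) (closed)

; LightBurn 1.5.06
; GRBL device profile, absolute coords
G21
G90
G0 X102.278 Y5.549
M3 S511
G01 X83.243 Y77.799 F1960
G01 X155.331 Y58.159 F1960
G01 X102.278 Y5.549 F1960
M5
G0 X84.632 Y122.109
M3 S511
G01 X124.608 Y122.109 F1960
G01 X124.608 Y106.031 F1960
G01 X84.632 Y106.031 F1960
G01 X84.632 Y122.109 F1960
M5
G0 X39.673 Y123.287
M3 S317
G01 X41.802 Y115.825 F3259
G01 X38.032 Y109.042 F3259
G01 X30.570 Y106.913 F3259
G01 X23.787 Y110.683 F3259
G01 X21.658 Y118.145 F3259
G01 X25.428 Y124.928 F3259
G01 X32.890 Y127.057 F3259
G01 X39.673 Y123.287 F3259
M5
G0 X0.000 Y0.000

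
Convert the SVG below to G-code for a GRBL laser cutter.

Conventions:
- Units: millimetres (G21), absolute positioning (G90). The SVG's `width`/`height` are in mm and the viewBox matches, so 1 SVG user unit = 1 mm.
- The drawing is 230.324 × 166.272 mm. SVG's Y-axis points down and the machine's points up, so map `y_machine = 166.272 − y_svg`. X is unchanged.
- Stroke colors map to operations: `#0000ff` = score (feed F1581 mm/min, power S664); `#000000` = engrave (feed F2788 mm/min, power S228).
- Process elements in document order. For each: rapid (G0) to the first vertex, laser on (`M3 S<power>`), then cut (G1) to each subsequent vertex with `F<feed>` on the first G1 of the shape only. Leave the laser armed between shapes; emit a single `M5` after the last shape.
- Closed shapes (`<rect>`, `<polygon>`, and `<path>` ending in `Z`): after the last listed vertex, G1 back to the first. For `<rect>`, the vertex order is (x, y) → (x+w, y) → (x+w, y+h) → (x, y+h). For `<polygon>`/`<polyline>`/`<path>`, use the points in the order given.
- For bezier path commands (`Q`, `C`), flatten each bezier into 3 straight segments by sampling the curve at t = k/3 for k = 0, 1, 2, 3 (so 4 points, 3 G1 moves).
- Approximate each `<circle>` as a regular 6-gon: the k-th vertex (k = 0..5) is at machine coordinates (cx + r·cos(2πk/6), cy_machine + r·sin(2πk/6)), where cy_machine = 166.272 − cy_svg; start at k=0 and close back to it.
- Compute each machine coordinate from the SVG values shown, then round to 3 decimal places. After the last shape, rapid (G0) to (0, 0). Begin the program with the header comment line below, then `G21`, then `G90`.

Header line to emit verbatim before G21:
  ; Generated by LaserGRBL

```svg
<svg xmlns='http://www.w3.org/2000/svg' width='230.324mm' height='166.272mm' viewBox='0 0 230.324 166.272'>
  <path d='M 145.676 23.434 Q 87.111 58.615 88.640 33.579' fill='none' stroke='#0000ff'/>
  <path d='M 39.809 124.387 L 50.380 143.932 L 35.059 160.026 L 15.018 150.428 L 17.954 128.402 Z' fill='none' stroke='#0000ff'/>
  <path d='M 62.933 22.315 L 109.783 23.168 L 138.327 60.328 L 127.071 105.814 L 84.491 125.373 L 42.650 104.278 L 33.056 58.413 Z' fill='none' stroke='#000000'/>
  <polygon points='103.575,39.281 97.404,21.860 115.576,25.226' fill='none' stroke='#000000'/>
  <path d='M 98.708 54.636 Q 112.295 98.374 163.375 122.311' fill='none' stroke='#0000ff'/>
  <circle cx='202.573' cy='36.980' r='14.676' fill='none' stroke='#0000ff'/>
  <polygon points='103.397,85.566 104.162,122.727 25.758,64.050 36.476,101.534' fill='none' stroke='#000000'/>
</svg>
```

; Generated by LaserGRBL
G21
G90
G0 X145.676 Y142.838
M3 S664
G1 X113.310 Y126.075 F1581
G1 X94.298 Y122.693
G1 X88.640 Y132.693
G0 X39.809 Y41.885
M3 S664
G1 X50.380 Y22.340 F1581
G1 X35.059 Y6.246
G1 X15.018 Y15.844
G1 X17.954 Y37.870
G1 X39.809 Y41.885
G0 X62.933 Y143.957
M3 S228
G1 X109.783 Y143.104 F2788
G1 X138.327 Y105.944
G1 X127.071 Y60.458
G1 X84.491 Y40.899
G1 X42.650 Y61.994
G1 X33.056 Y107.859
G1 X62.933 Y143.957
G0 X103.575 Y126.991
M3 S228
G1 X97.404 Y144.412 F2788
G1 X115.576 Y141.046
G1 X103.575 Y126.991
G0 X98.708 Y111.636
M3 S664
G1 X111.932 Y84.677 F1581
G1 X133.488 Y62.119
G1 X163.375 Y43.961
G0 X217.249 Y129.292
M3 S664
G1 X209.911 Y142.002 F1581
G1 X195.235 Y142.002
G1 X187.897 Y129.292
G1 X195.235 Y116.582
G1 X209.911 Y116.582
G1 X217.249 Y129.292
G0 X103.397 Y80.706
M3 S228
G1 X104.162 Y43.545 F2788
G1 X25.758 Y102.222
G1 X36.476 Y64.738
G1 X103.397 Y80.706
M5
G0 X0.000 Y0.000

1 u = 1 mm; y_m = 166.272 − y.

[1] `<path>` quadratic bezier, #0000ff→score S664 F1581: (145.676,142.838) → (113.310,126.075) → (94.298,122.693) → (88.640,132.693)

[2] `<path>` regular polygon, #0000ff→score S664 F1581: (39.809,41.885) → (50.380,22.340) → (35.059,6.246) → (15.018,15.844) → (17.954,37.870) → (39.809,41.885) (closed)

[3] `<path>` regular polygon, #000000→engrave S228 F2788: (62.933,143.957) → (109.783,143.104) → (138.327,105.944) → (127.071,60.458) → (84.491,40.899) → (42.650,61.994) → (33.056,107.859) → (62.933,143.957) (closed)

[4] `<polygon>` regular polygon, #000000→engrave S228 F2788: (103.575,126.991) → (97.404,144.412) → (115.576,141.046) → (103.575,126.991) (closed)

[5] `<path>` quadratic bezier, #0000ff→score S664 F1581: (98.708,111.636) → (111.932,84.677) → (133.488,62.119) → (163.375,43.961)

[6] `<circle>` circle, #0000ff→score S664 F1581: (217.249,129.292) → (209.911,142.002) → (195.235,142.002) → (187.897,129.292) → (195.235,116.582) → (209.911,116.582) → (217.249,129.292) (closed)

[7] `<polygon>` closed polygon, #000000→engrave S228 F2788: (103.397,80.706) → (104.162,43.545) → (25.758,102.222) → (36.476,64.738) → (103.397,80.706) (closed)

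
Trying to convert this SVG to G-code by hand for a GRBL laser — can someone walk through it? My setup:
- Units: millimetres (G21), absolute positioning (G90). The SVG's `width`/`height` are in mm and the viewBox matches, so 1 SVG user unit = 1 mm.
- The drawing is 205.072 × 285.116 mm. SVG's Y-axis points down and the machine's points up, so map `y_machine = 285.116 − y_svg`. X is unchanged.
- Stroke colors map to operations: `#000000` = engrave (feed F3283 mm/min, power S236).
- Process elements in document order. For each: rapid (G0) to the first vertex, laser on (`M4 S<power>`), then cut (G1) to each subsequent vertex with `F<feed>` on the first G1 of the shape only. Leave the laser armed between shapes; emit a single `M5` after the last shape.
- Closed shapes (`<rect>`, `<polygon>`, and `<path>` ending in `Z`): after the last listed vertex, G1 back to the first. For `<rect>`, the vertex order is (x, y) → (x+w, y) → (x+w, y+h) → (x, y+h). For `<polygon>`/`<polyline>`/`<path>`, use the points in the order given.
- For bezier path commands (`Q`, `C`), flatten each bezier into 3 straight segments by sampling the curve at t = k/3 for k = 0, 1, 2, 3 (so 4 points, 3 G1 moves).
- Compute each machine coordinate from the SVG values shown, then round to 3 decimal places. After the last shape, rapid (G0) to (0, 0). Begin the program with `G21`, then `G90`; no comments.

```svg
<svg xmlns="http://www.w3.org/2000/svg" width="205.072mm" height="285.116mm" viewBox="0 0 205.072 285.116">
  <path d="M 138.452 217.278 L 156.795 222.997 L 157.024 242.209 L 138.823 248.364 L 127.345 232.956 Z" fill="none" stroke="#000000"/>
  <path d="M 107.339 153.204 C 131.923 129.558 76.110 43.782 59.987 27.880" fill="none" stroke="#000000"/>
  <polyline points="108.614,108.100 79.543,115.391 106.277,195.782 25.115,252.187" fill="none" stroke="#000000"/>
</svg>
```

G21
G90
G0 X138.452 Y67.838
M4 S236
G1 X156.795 Y62.119 F3283
G1 X157.024 Y42.907
G1 X138.823 Y36.752
G1 X127.345 Y52.160
G1 X138.452 Y67.838
G0 X107.339 Y131.912
M4 S236
G1 X109.572 Y171.379 F3283
G1 X84.892 Y222.932
G1 X59.987 Y257.236
G0 X108.614 Y177.016
M4 S236
G1 X79.543 Y169.725 F3283
G1 X106.277 Y89.334
G1 X25.115 Y32.929
M5
G0 X0.000 Y0.000

Since the viewBox matches the mm dimensions, user units are millimetres directly. The only transform is the Y-flip y_m = 285.116 − y_svg.

Shape 1 is a regular polygon drawn with `<path>`. Its stroke #000000 means engrave at S236, F3283. After flipping Y the toolpath is (138.452,67.838) → (156.795,62.119) → (157.024,42.907) → (138.823,36.752) → (127.345,52.160) → (138.452,67.838), returning to the start.

Shape 2 is a cubic bezier drawn with `<path>`. Its stroke #000000 means engrave at S236, F3283. After flipping Y the toolpath is (107.339,131.912) → (109.572,171.379) → (84.892,222.932) → (59.987,257.236).

Shape 3 is a open polyline drawn with `<polyline>`. Its stroke #000000 means engrave at S236, F3283. After flipping Y the toolpath is (108.614,177.016) → (79.543,169.725) → (106.277,89.334) → (25.115,32.929).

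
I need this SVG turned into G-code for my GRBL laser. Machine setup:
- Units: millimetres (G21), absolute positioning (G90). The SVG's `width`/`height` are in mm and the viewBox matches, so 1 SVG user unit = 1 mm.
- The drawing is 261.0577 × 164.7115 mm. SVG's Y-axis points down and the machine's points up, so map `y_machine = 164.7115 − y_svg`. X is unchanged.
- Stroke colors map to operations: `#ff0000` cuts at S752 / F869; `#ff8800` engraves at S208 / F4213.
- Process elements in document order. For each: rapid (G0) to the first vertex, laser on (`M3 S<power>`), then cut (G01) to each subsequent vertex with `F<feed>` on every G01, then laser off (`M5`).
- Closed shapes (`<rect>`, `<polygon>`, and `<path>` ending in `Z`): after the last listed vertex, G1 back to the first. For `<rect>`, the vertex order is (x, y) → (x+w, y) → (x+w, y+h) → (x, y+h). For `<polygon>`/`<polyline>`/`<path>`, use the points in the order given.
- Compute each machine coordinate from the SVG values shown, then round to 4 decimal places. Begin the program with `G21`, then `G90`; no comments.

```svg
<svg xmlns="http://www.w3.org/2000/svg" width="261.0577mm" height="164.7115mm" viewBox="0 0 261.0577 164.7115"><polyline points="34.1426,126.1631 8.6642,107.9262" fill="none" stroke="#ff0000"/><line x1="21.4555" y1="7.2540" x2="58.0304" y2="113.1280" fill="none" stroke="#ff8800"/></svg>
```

Since the viewBox matches the mm dimensions, user units are millimetres directly. The only transform is the Y-flip y_m = 164.7115 − y_svg.

Shape 1 is a line segment drawn with `<polyline>`. Its stroke #ff0000 means cut at S752, F869. After flipping Y the toolpath is (34.1426,38.5484) → (8.6642,56.7853).

Shape 2 is a line segment drawn with `<line>`. Its stroke #ff8800 means engrave at S208, F4213. After flipping Y the toolpath is (21.4555,157.4575) → (58.0304,51.5835).

G21
G90
G0 X34.1426 Y38.5484
M3 S752
G01 X8.6642 Y56.7853 F869
M5
G0 X21.4555 Y157.4575
M3 S208
G01 X58.0304 Y51.5835 F4213
M5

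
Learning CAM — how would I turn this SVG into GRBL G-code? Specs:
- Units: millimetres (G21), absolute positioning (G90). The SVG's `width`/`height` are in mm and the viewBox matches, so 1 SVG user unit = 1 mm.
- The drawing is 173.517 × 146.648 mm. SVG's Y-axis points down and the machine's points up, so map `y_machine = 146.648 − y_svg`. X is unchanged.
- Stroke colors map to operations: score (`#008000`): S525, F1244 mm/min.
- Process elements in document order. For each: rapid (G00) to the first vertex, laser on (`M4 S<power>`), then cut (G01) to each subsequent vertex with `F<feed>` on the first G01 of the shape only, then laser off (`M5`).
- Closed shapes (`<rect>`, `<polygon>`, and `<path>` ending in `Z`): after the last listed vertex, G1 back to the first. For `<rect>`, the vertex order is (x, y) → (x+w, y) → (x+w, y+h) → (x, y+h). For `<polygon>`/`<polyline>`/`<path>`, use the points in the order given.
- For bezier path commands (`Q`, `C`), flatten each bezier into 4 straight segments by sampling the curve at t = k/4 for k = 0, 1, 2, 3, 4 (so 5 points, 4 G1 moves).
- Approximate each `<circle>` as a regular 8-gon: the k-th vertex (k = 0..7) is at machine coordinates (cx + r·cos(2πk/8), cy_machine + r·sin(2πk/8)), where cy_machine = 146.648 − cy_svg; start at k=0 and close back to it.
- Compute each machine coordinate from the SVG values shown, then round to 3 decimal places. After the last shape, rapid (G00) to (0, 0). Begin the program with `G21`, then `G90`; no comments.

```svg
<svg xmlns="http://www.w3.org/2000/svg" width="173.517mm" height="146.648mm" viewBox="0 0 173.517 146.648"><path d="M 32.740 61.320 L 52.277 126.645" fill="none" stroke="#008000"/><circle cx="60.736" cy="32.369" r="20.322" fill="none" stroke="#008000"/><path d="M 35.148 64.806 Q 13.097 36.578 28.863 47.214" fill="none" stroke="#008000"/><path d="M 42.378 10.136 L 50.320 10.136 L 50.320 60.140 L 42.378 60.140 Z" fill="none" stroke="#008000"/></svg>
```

1 u = 1 mm; y_m = 146.648 − y.

[1] `<path>` line segment, #008000→score S525 F1244: (32.740,85.328) → (52.277,20.003)

[2] `<circle>` circle, #008000→score S525 F1244: (81.058,114.279) → (75.106,128.649) → (60.736,134.601) → (46.366,128.649) → (40.414,114.279) → (46.366,99.909) → (60.736,93.957) → (75.106,99.909) → (81.058,114.279) (closed)

[3] `<path>` quadratic bezier, #008000→score S525 F1244: (35.148,81.842) → (26.486,93.527) → (22.551,100.354) → (23.344,102.323) → (28.863,99.434)

[4] `<path>` rectangle, #008000→score S525 F1244: (42.378,136.512) → (50.320,136.512) → (50.320,86.508) → (42.378,86.508) → (42.378,136.512) (closed)

G21
G90
G00 X32.740 Y85.328
M4 S525
G01 X52.277 Y20.003 F1244
M5
G00 X81.058 Y114.279
M4 S525
G01 X75.106 Y128.649 F1244
G01 X60.736 Y134.601
G01 X46.366 Y128.649
G01 X40.414 Y114.279
G01 X46.366 Y99.909
G01 X60.736 Y93.957
G01 X75.106 Y99.909
G01 X81.058 Y114.279
M5
G00 X35.148 Y81.842
M4 S525
G01 X26.486 Y93.527 F1244
G01 X22.551 Y100.354
G01 X23.344 Y102.323
G01 X28.863 Y99.434
M5
G00 X42.378 Y136.512
M4 S525
G01 X50.320 Y136.512 F1244
G01 X50.320 Y86.508
G01 X42.378 Y86.508
G01 X42.378 Y136.512
M5
G00 X0.000 Y0.000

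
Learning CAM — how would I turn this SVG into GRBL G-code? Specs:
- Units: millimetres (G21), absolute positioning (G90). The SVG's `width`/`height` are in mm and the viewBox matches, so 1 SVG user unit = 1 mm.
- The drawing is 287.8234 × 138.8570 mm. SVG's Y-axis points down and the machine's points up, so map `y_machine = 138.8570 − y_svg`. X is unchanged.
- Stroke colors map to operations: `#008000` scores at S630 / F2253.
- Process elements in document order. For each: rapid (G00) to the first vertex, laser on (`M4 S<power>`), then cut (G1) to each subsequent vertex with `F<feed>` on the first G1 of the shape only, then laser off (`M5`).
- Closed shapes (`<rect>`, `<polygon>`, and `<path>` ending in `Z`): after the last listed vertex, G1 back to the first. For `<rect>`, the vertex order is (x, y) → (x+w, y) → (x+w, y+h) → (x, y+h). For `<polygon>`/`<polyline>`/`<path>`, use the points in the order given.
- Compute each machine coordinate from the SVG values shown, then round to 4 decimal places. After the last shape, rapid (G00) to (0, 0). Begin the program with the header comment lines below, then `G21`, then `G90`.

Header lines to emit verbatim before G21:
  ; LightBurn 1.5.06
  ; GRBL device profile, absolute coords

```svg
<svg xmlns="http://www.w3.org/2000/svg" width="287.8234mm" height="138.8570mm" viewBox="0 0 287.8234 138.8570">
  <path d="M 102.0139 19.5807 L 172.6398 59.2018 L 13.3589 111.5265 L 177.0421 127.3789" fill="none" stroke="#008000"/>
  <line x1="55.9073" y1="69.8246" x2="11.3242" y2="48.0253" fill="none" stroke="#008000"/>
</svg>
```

viewBox `0 0 287.8234 138.8570` with mm width/height → 1 unit = 1 mm. Flip: y_m = 138.8570 − y_svg.

**Shape 1** — `<path>` open polyline, stroke `#008000` → score (S630, F2253). Machine vertices: (102.0139,119.2763) → (172.6398,79.6552) → (13.3589,27.3305) → (177.0421,11.4781). Open path.

**Shape 2** — `<line>` line segment, stroke `#008000` → score (S630, F2253). Machine vertices: (55.9073,69.0324) → (11.3242,90.8317). Open path.

; LightBurn 1.5.06
; GRBL device profile, absolute coords
G21
G90
G00 X102.0139 Y119.2763
M4 S630
G1 X172.6398 Y79.6552 F2253
G1 X13.3589 Y27.3305
G1 X177.0421 Y11.4781
M5
G00 X55.9073 Y69.0324
M4 S630
G1 X11.3242 Y90.8317 F2253
M5
G00 X0.0000 Y0.0000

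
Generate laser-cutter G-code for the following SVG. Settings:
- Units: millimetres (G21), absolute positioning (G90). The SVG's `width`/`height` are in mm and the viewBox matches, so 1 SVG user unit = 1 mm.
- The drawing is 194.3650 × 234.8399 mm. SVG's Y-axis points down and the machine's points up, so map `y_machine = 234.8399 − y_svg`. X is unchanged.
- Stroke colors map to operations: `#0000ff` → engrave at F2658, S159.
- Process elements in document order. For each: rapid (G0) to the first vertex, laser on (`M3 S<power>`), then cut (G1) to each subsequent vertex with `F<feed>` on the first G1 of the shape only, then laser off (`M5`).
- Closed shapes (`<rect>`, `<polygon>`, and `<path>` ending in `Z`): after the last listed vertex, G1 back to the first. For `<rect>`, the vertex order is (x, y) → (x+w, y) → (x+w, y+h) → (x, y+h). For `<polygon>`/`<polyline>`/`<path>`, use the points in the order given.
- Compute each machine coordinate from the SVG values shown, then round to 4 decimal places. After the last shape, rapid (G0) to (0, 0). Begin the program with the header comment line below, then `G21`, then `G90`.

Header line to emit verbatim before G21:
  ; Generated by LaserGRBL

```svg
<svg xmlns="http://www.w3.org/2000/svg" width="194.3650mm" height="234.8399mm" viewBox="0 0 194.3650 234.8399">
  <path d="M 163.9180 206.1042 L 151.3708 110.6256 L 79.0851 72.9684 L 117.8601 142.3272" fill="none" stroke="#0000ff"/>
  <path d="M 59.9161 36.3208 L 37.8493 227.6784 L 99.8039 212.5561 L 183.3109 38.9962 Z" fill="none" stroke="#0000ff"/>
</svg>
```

Since the viewBox matches the mm dimensions, user units are millimetres directly. The only transform is the Y-flip y_m = 234.8399 − y_svg.

Shape 1 is a open polyline drawn with `<path>`. Its stroke #0000ff means engrave at S159, F2658. After flipping Y the toolpath is (163.9180,28.7357) → (151.3708,124.2143) → (79.0851,161.8715) → (117.8601,92.5127).

Shape 2 is a closed polygon drawn with `<path>`. Its stroke #0000ff means engrave at S159, F2658. After flipping Y the toolpath is (59.9161,198.5191) → (37.8493,7.1615) → (99.8039,22.2838) → (183.3109,195.8437) → (59.9161,198.5191), returning to the start.

; Generated by LaserGRBL
G21
G90
G0 X163.9180 Y28.7357
M3 S159
G1 X151.3708 Y124.2143 F2658
G1 X79.0851 Y161.8715
G1 X117.8601 Y92.5127
M5
G0 X59.9161 Y198.5191
M3 S159
G1 X37.8493 Y7.1615 F2658
G1 X99.8039 Y22.2838
G1 X183.3109 Y195.8437
G1 X59.9161 Y198.5191
M5
G0 X0.0000 Y0.0000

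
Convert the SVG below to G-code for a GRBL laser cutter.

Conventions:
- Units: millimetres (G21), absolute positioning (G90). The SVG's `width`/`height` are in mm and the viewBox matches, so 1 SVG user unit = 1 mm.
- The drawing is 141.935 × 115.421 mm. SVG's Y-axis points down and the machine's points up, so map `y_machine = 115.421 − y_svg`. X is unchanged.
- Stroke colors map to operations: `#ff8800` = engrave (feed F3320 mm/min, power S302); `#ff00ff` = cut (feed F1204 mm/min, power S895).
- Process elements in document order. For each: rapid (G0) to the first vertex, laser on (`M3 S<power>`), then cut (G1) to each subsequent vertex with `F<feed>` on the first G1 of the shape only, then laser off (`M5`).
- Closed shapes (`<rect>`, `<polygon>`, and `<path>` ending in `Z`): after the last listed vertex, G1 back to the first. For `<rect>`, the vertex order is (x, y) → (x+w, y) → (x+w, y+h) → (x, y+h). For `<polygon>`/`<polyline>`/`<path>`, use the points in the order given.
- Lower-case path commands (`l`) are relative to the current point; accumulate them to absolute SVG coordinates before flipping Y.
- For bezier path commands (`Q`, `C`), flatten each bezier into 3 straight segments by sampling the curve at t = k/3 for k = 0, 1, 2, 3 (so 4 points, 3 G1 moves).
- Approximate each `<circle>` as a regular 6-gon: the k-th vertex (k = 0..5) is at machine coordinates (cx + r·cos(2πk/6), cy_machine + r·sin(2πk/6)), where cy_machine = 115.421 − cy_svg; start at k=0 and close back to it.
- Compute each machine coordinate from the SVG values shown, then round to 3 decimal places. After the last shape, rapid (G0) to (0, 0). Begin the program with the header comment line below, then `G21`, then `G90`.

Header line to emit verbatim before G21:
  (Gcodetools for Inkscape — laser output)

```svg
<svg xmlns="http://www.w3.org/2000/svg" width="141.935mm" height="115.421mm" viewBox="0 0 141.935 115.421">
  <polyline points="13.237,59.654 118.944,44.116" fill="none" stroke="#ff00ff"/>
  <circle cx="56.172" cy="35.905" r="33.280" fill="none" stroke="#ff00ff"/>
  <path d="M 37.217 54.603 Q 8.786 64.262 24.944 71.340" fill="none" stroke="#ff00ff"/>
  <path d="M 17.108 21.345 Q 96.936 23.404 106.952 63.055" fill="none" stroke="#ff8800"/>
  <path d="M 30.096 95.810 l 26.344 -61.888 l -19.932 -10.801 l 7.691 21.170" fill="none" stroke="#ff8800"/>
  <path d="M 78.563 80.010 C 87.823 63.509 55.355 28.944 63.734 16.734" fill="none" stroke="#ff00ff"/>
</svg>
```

viewBox `0 0 141.935 115.421` with mm width/height → 1 unit = 1 mm. Flip: y_m = 115.421 − y_svg.

**Shape 1** — `<polyline>` line segment, stroke `#ff00ff` → cut (S895, F1204). Machine vertices: (13.237,55.767) → (118.944,71.305). Open path.

**Shape 2** — `<circle>` circle, stroke `#ff00ff` → cut (S895, F1204). Machine vertices: (89.452,79.516) → (72.812,108.337) → (39.532,108.337) → (22.892,79.516) → (39.532,50.695) → (72.812,50.695) → (89.452,79.516). Closed: final G1 returns to the first vertex.

**Shape 3** — `<path>` quadratic bezier, stroke `#ff00ff` → cut (S895, F1204). Control points (SVG): P0=(37.217,54.603), P1=(8.786,64.262), P2=(24.944,71.340); sampled at t=k/3. Machine vertices: (37.217,60.818) → (23.217,54.665) → (19.126,49.086) → (24.944,44.081). Open path.

**Shape 4** — `<path>` quadratic bezier, stroke `#ff8800` → engrave (S302, F3320). Control points (SVG): P0=(17.108,21.345), P1=(96.936,23.404), P2=(106.952,63.055); sampled at t=k/3. Machine vertices: (17.108,94.076) → (62.570,88.526) → (92.518,74.623) → (106.952,52.366). Open path.

**Shape 5** — `<path>` open polyline, stroke `#ff8800` → engrave (S302, F3320). Machine vertices: (30.096,19.611) → (56.440,81.499) → (36.508,92.300) → (44.199,71.130). Open path.

**Shape 6** — `<path>` cubic bezier, stroke `#ff00ff` → cut (S895, F1204). Control points (SVG): P0=(78.563,80.010), P1=(87.823,63.509), P2=(55.355,28.944), P3=(63.734,16.734); sampled at t=k/3. Machine vertices: (78.563,35.411) → (76.972,56.436) → (65.912,80.522) → (63.734,98.687). Open path.

(Gcodetools for Inkscape — laser output)
G21
G90
G0 X13.237 Y55.767
M3 S895
G1 X118.944 Y71.305 F1204
M5
G0 X89.452 Y79.516
M3 S895
G1 X72.812 Y108.337 F1204
G1 X39.532 Y108.337
G1 X22.892 Y79.516
G1 X39.532 Y50.695
G1 X72.812 Y50.695
G1 X89.452 Y79.516
M5
G0 X37.217 Y60.818
M3 S895
G1 X23.217 Y54.665 F1204
G1 X19.126 Y49.086
G1 X24.944 Y44.081
M5
G0 X17.108 Y94.076
M3 S302
G1 X62.570 Y88.526 F3320
G1 X92.518 Y74.623
G1 X106.952 Y52.366
M5
G0 X30.096 Y19.611
M3 S302
G1 X56.440 Y81.499 F3320
G1 X36.508 Y92.300
G1 X44.199 Y71.130
M5
G0 X78.563 Y35.411
M3 S895
G1 X76.972 Y56.436 F1204
G1 X65.912 Y80.522
G1 X63.734 Y98.687
M5
G0 X0.000 Y0.000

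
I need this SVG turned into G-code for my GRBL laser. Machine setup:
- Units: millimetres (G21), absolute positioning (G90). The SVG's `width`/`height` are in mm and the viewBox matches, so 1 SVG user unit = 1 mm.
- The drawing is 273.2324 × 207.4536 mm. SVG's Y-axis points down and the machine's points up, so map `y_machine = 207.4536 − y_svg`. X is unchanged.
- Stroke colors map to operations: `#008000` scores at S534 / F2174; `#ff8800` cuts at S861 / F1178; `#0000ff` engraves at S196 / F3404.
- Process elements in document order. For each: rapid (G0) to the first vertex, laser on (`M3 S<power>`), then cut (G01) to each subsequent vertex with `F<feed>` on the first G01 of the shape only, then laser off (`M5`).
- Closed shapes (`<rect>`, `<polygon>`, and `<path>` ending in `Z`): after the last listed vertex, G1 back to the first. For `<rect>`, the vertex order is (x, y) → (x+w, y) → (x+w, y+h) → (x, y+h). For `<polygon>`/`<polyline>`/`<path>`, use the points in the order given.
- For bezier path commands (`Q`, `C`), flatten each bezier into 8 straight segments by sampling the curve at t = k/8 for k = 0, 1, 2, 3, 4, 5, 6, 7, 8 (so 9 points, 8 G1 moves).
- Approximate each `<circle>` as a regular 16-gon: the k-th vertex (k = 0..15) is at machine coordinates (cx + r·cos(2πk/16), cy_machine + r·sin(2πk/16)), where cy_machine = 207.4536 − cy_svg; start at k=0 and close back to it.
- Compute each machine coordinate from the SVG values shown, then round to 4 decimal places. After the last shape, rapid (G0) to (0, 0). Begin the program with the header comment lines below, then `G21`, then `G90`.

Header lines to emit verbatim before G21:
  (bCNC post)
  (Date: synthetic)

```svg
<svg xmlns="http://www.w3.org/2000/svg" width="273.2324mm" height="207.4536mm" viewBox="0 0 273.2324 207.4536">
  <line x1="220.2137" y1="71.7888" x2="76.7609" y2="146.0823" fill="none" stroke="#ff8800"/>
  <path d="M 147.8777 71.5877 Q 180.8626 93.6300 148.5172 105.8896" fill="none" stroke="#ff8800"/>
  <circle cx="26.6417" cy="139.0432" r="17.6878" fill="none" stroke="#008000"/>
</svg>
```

viewBox `0 0 273.2324 207.4536` with mm width/height → 1 unit = 1 mm. Flip: y_m = 207.4536 − y_svg.

**Shape 1** — `<line>` line segment, stroke `#ff8800` → cut (S861, F1178). Machine vertices: (220.2137,135.6648) → (76.7609,61.3713). Open path.

**Shape 2** — `<path>` quadratic bezier, stroke `#ff8800` → cut (S861, F1178). Control points (SVG): P0=(147.8777,71.5877), P1=(180.8626,93.6300), P2=(148.5172,105.8896); sampled at t=k/8. Machine vertices: (147.8777,135.8659) → (155.1031,130.5082) → (160.2870,125.4562) → (163.4293,120.7099) → (164.5300,116.2693) → (163.5892,112.1344) → (160.6068,108.3052) → (155.5828,104.7818) → (148.5172,101.5640). Open path.

**Shape 3** — `<circle>` circle, stroke `#008000` → score (S534, F2174). Machine vertices: (44.3295,68.4104) → (42.9831,75.1792) → (39.1489,80.9176) → (33.4105,84.7518) → (26.6417,86.0982) → (19.8729,84.7518) → (14.1345,80.9176) → (10.3003,75.1792) → (8.9539,68.4104) → (10.3003,61.6416) → (14.1345,55.9032) → (19.8729,52.0690) → (26.6417,50.7226) → (33.4105,52.0690) → (39.1489,55.9032) → (42.9831,61.6416) → (44.3295,68.4104). Closed: final G1 returns to the first vertex.

(bCNC post)
(Date: synthetic)
G21
G90
G0 X220.2137 Y135.6648
M3 S861
G01 X76.7609 Y61.3713 F1178
M5
G0 X147.8777 Y135.8659
M3 S861
G01 X155.1031 Y130.5082 F1178
G01 X160.2870 Y125.4562
G01 X163.4293 Y120.7099
G01 X164.5300 Y116.2693
G01 X163.5892 Y112.1344
G01 X160.6068 Y108.3052
G01 X155.5828 Y104.7818
G01 X148.5172 Y101.5640
M5
G0 X44.3295 Y68.4104
M3 S534
G01 X42.9831 Y75.1792 F2174
G01 X39.1489 Y80.9176
G01 X33.4105 Y84.7518
G01 X26.6417 Y86.0982
G01 X19.8729 Y84.7518
G01 X14.1345 Y80.9176
G01 X10.3003 Y75.1792
G01 X8.9539 Y68.4104
G01 X10.3003 Y61.6416
G01 X14.1345 Y55.9032
G01 X19.8729 Y52.0690
G01 X26.6417 Y50.7226
G01 X33.4105 Y52.0690
G01 X39.1489 Y55.9032
G01 X42.9831 Y61.6416
G01 X44.3295 Y68.4104
M5
G0 X0.0000 Y0.0000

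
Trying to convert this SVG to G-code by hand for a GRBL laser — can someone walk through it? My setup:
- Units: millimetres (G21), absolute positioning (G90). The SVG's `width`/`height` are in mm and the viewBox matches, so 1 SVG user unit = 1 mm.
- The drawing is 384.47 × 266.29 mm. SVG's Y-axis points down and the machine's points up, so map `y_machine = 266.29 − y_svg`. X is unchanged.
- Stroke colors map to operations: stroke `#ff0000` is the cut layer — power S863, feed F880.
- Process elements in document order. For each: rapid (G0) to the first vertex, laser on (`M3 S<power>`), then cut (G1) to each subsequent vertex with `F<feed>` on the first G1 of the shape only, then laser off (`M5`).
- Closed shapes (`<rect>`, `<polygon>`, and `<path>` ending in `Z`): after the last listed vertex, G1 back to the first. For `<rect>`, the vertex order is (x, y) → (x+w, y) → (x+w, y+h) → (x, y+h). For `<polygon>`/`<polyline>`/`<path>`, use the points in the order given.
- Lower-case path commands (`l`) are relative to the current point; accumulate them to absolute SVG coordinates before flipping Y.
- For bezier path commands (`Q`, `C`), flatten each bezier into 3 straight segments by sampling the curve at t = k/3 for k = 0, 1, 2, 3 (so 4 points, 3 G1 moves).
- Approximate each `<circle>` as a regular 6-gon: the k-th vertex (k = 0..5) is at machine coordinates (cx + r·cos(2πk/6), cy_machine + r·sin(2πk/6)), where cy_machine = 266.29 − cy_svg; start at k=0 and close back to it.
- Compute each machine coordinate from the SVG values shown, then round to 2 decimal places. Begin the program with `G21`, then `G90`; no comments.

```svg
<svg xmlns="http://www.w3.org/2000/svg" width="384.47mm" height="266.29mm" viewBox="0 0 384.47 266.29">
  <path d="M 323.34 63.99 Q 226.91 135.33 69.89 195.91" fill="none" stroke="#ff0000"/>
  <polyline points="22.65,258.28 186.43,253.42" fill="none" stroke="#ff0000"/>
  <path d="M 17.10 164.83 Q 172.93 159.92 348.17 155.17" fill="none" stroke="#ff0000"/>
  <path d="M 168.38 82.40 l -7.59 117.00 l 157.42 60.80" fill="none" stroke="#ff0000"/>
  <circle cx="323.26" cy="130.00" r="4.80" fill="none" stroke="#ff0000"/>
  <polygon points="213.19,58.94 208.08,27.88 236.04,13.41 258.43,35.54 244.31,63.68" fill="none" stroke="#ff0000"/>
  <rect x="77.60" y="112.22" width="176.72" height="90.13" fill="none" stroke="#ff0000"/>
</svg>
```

G21
G90
G0 X323.34 Y202.30
M3 S863
G1 X252.32 Y155.94 F880
G1 X167.84 Y111.96
G1 X69.89 Y70.38
M5
G0 X22.65 Y8.01
M3 S863
G1 X186.43 Y12.87 F880
M5
G0 X17.10 Y101.46
M3 S863
G1 X123.14 Y104.72 F880
G1 X233.50 Y107.94
G1 X348.17 Y111.12
M5
G0 X168.38 Y183.89
M3 S863
G1 X160.79 Y66.89 F880
G1 X318.21 Y6.09
M5
G0 X328.06 Y136.29
M3 S863
G1 X325.66 Y140.45 F880
G1 X320.86 Y140.45
G1 X318.46 Y136.29
G1 X320.86 Y132.13
G1 X325.66 Y132.13
G1 X328.06 Y136.29
M5
G0 X213.19 Y207.35
M3 S863
G1 X208.08 Y238.41 F880
G1 X236.04 Y252.88
G1 X258.43 Y230.75
G1 X244.31 Y202.61
G1 X213.19 Y207.35
M5
G0 X77.60 Y154.07
M3 S863
G1 X254.32 Y154.07 F880
G1 X254.32 Y63.94
G1 X77.60 Y63.94
G1 X77.60 Y154.07
M5

viewBox `0 0 384.47 266.29` with mm width/height → 1 unit = 1 mm. Flip: y_m = 266.29 − y_svg.

**Shape 1** — `<path>` quadratic bezier, stroke `#ff0000` → cut (S863, F880). Control points (SVG): P0=(323.34,63.99), P1=(226.91,135.33), P2=(69.89,195.91); sampled at t=k/3. Machine vertices: (323.34,202.30) → (252.32,155.94) → (167.84,111.96) → (69.89,70.38). Open path.

**Shape 2** — `<polyline>` line segment, stroke `#ff0000` → cut (S863, F880). Machine vertices: (22.65,8.01) → (186.43,12.87). Open path.

**Shape 3** — `<path>` quadratic bezier, stroke `#ff0000` → cut (S863, F880). Control points (SVG): P0=(17.10,164.83), P1=(172.93,159.92), P2=(348.17,155.17); sampled at t=k/3. Machine vertices: (17.10,101.46) → (123.14,104.72) → (233.50,107.94) → (348.17,111.12). Open path.

**Shape 4** — `<path>` open polyline, stroke `#ff0000` → cut (S863, F880). Machine vertices: (168.38,183.89) → (160.79,66.89) → (318.21,6.09). Open path.

**Shape 5** — `<circle>` circle, stroke `#ff0000` → cut (S863, F880). Machine vertices: (328.06,136.29) → (325.66,140.45) → (320.86,140.45) → (318.46,136.29) → (320.86,132.13) → (325.66,132.13) → (328.06,136.29). Closed: final G1 returns to the first vertex.

**Shape 6** — `<polygon>` regular polygon, stroke `#ff0000` → cut (S863, F880). Machine vertices: (213.19,207.35) → (208.08,238.41) → (236.04,252.88) → (258.43,230.75) → (244.31,202.61) → (213.19,207.35). Closed: final G1 returns to the first vertex.

**Shape 7** — `<rect>` rectangle, stroke `#ff0000` → cut (S863, F880). Machine vertices: (77.60,154.07) → (254.32,154.07) → (254.32,63.94) → (77.60,63.94) → (77.60,154.07). Closed: final G1 returns to the first vertex.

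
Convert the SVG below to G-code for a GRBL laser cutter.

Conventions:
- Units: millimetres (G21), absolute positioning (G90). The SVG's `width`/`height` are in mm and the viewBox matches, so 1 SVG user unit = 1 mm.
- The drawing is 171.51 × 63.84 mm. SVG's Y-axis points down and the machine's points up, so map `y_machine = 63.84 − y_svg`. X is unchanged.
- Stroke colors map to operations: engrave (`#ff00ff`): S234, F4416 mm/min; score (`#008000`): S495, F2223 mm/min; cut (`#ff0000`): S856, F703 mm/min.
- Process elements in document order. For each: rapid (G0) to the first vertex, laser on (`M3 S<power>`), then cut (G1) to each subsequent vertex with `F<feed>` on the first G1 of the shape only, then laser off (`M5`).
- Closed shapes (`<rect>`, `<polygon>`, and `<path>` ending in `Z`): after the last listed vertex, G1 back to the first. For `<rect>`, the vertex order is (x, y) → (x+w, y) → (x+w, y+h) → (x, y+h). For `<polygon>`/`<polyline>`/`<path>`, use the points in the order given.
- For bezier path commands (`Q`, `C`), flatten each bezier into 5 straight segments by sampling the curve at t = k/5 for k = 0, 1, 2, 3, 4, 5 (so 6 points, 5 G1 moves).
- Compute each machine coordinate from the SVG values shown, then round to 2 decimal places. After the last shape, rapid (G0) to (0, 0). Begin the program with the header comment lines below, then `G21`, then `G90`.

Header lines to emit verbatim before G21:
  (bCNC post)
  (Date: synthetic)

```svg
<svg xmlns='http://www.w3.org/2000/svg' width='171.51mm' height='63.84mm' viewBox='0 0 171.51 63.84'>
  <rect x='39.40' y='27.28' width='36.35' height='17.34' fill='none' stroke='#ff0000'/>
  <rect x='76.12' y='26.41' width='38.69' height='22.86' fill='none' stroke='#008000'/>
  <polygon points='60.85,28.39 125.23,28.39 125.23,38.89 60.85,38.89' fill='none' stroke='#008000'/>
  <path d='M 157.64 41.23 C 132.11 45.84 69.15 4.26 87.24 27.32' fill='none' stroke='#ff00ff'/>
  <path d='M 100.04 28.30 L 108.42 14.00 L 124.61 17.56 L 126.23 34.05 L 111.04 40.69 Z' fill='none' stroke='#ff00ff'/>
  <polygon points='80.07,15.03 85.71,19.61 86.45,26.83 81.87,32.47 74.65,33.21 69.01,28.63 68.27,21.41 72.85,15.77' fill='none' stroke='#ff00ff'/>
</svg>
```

(bCNC post)
(Date: synthetic)
G21
G90
G0 X39.40 Y36.56
M3 S856
G1 X75.75 Y36.56 F703
G1 X75.75 Y19.22
G1 X39.40 Y19.22
G1 X39.40 Y36.56
M5
G0 X76.12 Y37.43
M3 S495
G1 X114.81 Y37.43 F2223
G1 X114.81 Y14.57
G1 X76.12 Y14.57
G1 X76.12 Y37.43
M5
G0 X60.85 Y35.45
M3 S495
G1 X125.23 Y35.45 F2223
G1 X125.23 Y24.95
G1 X60.85 Y24.95
G1 X60.85 Y35.45
M5
G0 X157.64 Y22.61
M3 S234
G1 X138.78 Y24.50 F4416
G1 X116.62 Y32.16
G1 X96.85 Y40.26
G1 X85.16 Y43.49
G1 X87.24 Y36.52
M5
G0 X100.04 Y35.54
M3 S234
G1 X108.42 Y49.84 F4416
G1 X124.61 Y46.28
G1 X126.23 Y29.79
G1 X111.04 Y23.15
G1 X100.04 Y35.54
M5
G0 X80.07 Y48.81
M3 S234
G1 X85.71 Y44.23 F4416
G1 X86.45 Y37.01
G1 X81.87 Y31.37
G1 X74.65 Y30.63
G1 X69.01 Y35.21
G1 X68.27 Y42.43
G1 X72.85 Y48.07
G1 X80.07 Y48.81
M5
G0 X0.00 Y0.00

Since the viewBox matches the mm dimensions, user units are millimetres directly. The only transform is the Y-flip y_m = 63.84 − y_svg.

Shape 1 is a rectangle drawn with `<rect>`. Its stroke #ff0000 means cut at S856, F703. After flipping Y the toolpath is (39.40,36.56) → (75.75,36.56) → (75.75,19.22) → (39.40,19.22) → (39.40,36.56), returning to the start.

Shape 2 is a rectangle drawn with `<rect>`. Its stroke #008000 means score at S495, F2223. After flipping Y the toolpath is (76.12,37.43) → (114.81,37.43) → (114.81,14.57) → (76.12,14.57) → (76.12,37.43), returning to the start.

Shape 3 is a rectangle drawn with `<polygon>`. Its stroke #008000 means score at S495, F2223. After flipping Y the toolpath is (60.85,35.45) → (125.23,35.45) → (125.23,24.95) → (60.85,24.95) → (60.85,35.45), returning to the start.

Shape 4 is a cubic bezier drawn with `<path>`. Its stroke #ff00ff means engrave at S234, F4416. After flipping Y the toolpath is (157.64,22.61) → (138.78,24.50) → (116.62,32.16) → (96.85,40.26) → (85.16,43.49) → (87.24,36.52).

Shape 5 is a regular polygon drawn with `<path>`. Its stroke #ff00ff means engrave at S234, F4416. After flipping Y the toolpath is (100.04,35.54) → (108.42,49.84) → (124.61,46.28) → (126.23,29.79) → (111.04,23.15) → (100.04,35.54), returning to the start.

Shape 6 is a regular polygon drawn with `<polygon>`. Its stroke #ff00ff means engrave at S234, F4416. After flipping Y the toolpath is (80.07,48.81) → (85.71,44.23) → (86.45,37.01) → (81.87,31.37) → (74.65,30.63) → (69.01,35.21) → (68.27,42.43) → (72.85,48.07) → (80.07,48.81), returning to the start.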